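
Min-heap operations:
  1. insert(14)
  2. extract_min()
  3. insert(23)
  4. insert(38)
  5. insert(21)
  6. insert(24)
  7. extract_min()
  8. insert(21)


insert(14) -> [14]
extract_min()->14, []
insert(23) -> [23]
insert(38) -> [23, 38]
insert(21) -> [21, 38, 23]
insert(24) -> [21, 24, 23, 38]
extract_min()->21, [23, 24, 38]
insert(21) -> [21, 23, 38, 24]

Final heap: [21, 23, 38, 24]


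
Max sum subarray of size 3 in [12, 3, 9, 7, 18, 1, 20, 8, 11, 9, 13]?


[0:3]: 24
[1:4]: 19
[2:5]: 34
[3:6]: 26
[4:7]: 39
[5:8]: 29
[6:9]: 39
[7:10]: 28
[8:11]: 33

Max: 39 at [4:7]


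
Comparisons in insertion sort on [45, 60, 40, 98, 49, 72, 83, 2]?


Algorithm: insertion sort
Input: [45, 60, 40, 98, 49, 72, 83, 2]
Sorted: [2, 40, 45, 49, 60, 72, 83, 98]

18


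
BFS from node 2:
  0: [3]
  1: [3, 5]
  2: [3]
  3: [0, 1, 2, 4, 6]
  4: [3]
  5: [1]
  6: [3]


Visit 2, enqueue [3]
Visit 3, enqueue [0, 1, 4, 6]
Visit 0, enqueue []
Visit 1, enqueue [5]
Visit 4, enqueue []
Visit 6, enqueue []
Visit 5, enqueue []

BFS order: [2, 3, 0, 1, 4, 6, 5]


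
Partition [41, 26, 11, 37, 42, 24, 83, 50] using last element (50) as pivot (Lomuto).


Pivot: 50
  41 <= 50: advance i (no swap)
  26 <= 50: advance i (no swap)
  11 <= 50: advance i (no swap)
  37 <= 50: advance i (no swap)
  42 <= 50: advance i (no swap)
  24 <= 50: advance i (no swap)
Place pivot at 6: [41, 26, 11, 37, 42, 24, 50, 83]

Partitioned: [41, 26, 11, 37, 42, 24, 50, 83]


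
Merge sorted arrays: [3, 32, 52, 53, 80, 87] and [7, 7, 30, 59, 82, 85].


Take 3 from A
Take 7 from B
Take 7 from B
Take 30 from B
Take 32 from A
Take 52 from A
Take 53 from A
Take 59 from B
Take 80 from A
Take 82 from B
Take 85 from B

Merged: [3, 7, 7, 30, 32, 52, 53, 59, 80, 82, 85, 87]


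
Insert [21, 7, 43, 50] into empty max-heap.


Insert 21: [21]
Insert 7: [21, 7]
Insert 43: [43, 7, 21]
Insert 50: [50, 43, 21, 7]

Final heap: [50, 43, 21, 7]


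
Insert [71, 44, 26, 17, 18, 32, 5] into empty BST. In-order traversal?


Insert 71: root
Insert 44: L from 71
Insert 26: L from 71 -> L from 44
Insert 17: L from 71 -> L from 44 -> L from 26
Insert 18: L from 71 -> L from 44 -> L from 26 -> R from 17
Insert 32: L from 71 -> L from 44 -> R from 26
Insert 5: L from 71 -> L from 44 -> L from 26 -> L from 17

In-order: [5, 17, 18, 26, 32, 44, 71]


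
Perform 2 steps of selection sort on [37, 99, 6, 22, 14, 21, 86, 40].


Initial: [37, 99, 6, 22, 14, 21, 86, 40]
Step 1: min=6 at 2
  Swap: [6, 99, 37, 22, 14, 21, 86, 40]
Step 2: min=14 at 4
  Swap: [6, 14, 37, 22, 99, 21, 86, 40]

After 2 steps: [6, 14, 37, 22, 99, 21, 86, 40]


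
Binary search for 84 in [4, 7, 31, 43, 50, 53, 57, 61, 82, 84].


Step 1: lo=0, hi=9, mid=4, val=50
Step 2: lo=5, hi=9, mid=7, val=61
Step 3: lo=8, hi=9, mid=8, val=82
Step 4: lo=9, hi=9, mid=9, val=84

Found at index 9


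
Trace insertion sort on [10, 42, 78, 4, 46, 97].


Initial: [10, 42, 78, 4, 46, 97]
Insert 42: [10, 42, 78, 4, 46, 97]
Insert 78: [10, 42, 78, 4, 46, 97]
Insert 4: [4, 10, 42, 78, 46, 97]
Insert 46: [4, 10, 42, 46, 78, 97]
Insert 97: [4, 10, 42, 46, 78, 97]

Sorted: [4, 10, 42, 46, 78, 97]


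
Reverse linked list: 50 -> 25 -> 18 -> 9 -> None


Step 1: curr=50, set curr.next=prev(None) | reversed so far: 50
Step 2: curr=25, set curr.next=prev(50) | reversed so far: 25 -> 50
Step 3: curr=18, set curr.next=prev(25) | reversed so far: 18 -> 25 -> 50
Step 4: curr=9, set curr.next=prev(18) | reversed so far: 9 -> 18 -> 25 -> 50

9 -> 18 -> 25 -> 50 -> None


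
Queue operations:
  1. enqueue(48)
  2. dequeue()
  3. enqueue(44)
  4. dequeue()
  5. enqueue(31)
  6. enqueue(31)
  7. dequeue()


enqueue(48) -> [48]
dequeue()->48, []
enqueue(44) -> [44]
dequeue()->44, []
enqueue(31) -> [31]
enqueue(31) -> [31, 31]
dequeue()->31, [31]

Final queue: [31]


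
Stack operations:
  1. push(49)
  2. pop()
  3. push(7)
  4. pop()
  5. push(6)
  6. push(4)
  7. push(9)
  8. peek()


push(49) -> [49]
pop()->49, []
push(7) -> [7]
pop()->7, []
push(6) -> [6]
push(4) -> [6, 4]
push(9) -> [6, 4, 9]
peek()->9

Final stack: [6, 4, 9]


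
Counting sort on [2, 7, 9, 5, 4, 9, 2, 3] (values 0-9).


Input: [2, 7, 9, 5, 4, 9, 2, 3]
Counts: [0, 0, 2, 1, 1, 1, 0, 1, 0, 2]

Sorted: [2, 2, 3, 4, 5, 7, 9, 9]


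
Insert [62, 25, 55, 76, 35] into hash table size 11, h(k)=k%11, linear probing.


Insert 62: h=7 -> slot 7
Insert 25: h=3 -> slot 3
Insert 55: h=0 -> slot 0
Insert 76: h=10 -> slot 10
Insert 35: h=2 -> slot 2

Table: [55, None, 35, 25, None, None, None, 62, None, None, 76]


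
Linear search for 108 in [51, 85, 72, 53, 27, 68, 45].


i=0: 51!=108
i=1: 85!=108
i=2: 72!=108
i=3: 53!=108
i=4: 27!=108
i=5: 68!=108
i=6: 45!=108

Not found, 7 comps


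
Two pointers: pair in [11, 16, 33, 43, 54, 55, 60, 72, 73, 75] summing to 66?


lo=0(11)+hi=9(75)=86
lo=0(11)+hi=8(73)=84
lo=0(11)+hi=7(72)=83
lo=0(11)+hi=6(60)=71
lo=0(11)+hi=5(55)=66

Yes: 11+55=66


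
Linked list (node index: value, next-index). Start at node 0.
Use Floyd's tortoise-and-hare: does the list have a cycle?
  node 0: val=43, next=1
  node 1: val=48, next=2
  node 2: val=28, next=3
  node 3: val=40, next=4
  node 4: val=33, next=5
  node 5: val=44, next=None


Floyd's tortoise (slow, +1) and hare (fast, +2):
  init: slow=0, fast=0
  step 1: slow=1, fast=2
  step 2: slow=2, fast=4
  step 3: fast 4->5->None, no cycle

Cycle: no


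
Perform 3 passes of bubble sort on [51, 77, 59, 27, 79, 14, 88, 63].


Initial: [51, 77, 59, 27, 79, 14, 88, 63]
Pass 1: [51, 59, 27, 77, 14, 79, 63, 88] (4 swaps)
Pass 2: [51, 27, 59, 14, 77, 63, 79, 88] (3 swaps)
Pass 3: [27, 51, 14, 59, 63, 77, 79, 88] (3 swaps)

After 3 passes: [27, 51, 14, 59, 63, 77, 79, 88]


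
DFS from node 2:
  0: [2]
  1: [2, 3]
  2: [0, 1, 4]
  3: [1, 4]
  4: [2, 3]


Visit 2, push [4, 1, 0]
Visit 0, push []
Visit 1, push [3]
Visit 3, push [4]
Visit 4, push []

DFS order: [2, 0, 1, 3, 4]


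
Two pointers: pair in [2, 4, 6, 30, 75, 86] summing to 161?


lo=0(2)+hi=5(86)=88
lo=1(4)+hi=5(86)=90
lo=2(6)+hi=5(86)=92
lo=3(30)+hi=5(86)=116
lo=4(75)+hi=5(86)=161

Yes: 75+86=161


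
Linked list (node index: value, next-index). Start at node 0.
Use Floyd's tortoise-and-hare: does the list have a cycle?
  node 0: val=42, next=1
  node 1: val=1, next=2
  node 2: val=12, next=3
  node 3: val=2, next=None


Floyd's tortoise (slow, +1) and hare (fast, +2):
  init: slow=0, fast=0
  step 1: slow=1, fast=2
  step 2: fast 2->3->None, no cycle

Cycle: no


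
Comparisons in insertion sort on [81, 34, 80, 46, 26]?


Algorithm: insertion sort
Input: [81, 34, 80, 46, 26]
Sorted: [26, 34, 46, 80, 81]

10


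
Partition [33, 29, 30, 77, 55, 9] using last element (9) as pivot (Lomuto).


Pivot: 9
Place pivot at 0: [9, 29, 30, 77, 55, 33]

Partitioned: [9, 29, 30, 77, 55, 33]


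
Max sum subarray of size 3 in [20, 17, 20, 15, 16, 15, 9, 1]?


[0:3]: 57
[1:4]: 52
[2:5]: 51
[3:6]: 46
[4:7]: 40
[5:8]: 25

Max: 57 at [0:3]


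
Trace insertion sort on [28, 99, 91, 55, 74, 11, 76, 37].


Initial: [28, 99, 91, 55, 74, 11, 76, 37]
Insert 99: [28, 99, 91, 55, 74, 11, 76, 37]
Insert 91: [28, 91, 99, 55, 74, 11, 76, 37]
Insert 55: [28, 55, 91, 99, 74, 11, 76, 37]
Insert 74: [28, 55, 74, 91, 99, 11, 76, 37]
Insert 11: [11, 28, 55, 74, 91, 99, 76, 37]
Insert 76: [11, 28, 55, 74, 76, 91, 99, 37]
Insert 37: [11, 28, 37, 55, 74, 76, 91, 99]

Sorted: [11, 28, 37, 55, 74, 76, 91, 99]


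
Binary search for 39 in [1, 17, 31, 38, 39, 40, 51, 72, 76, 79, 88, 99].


Step 1: lo=0, hi=11, mid=5, val=40
Step 2: lo=0, hi=4, mid=2, val=31
Step 3: lo=3, hi=4, mid=3, val=38
Step 4: lo=4, hi=4, mid=4, val=39

Found at index 4


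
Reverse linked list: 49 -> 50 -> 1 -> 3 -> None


Step 1: curr=49, set curr.next=prev(None) | reversed so far: 49
Step 2: curr=50, set curr.next=prev(49) | reversed so far: 50 -> 49
Step 3: curr=1, set curr.next=prev(50) | reversed so far: 1 -> 50 -> 49
Step 4: curr=3, set curr.next=prev(1) | reversed so far: 3 -> 1 -> 50 -> 49

3 -> 1 -> 50 -> 49 -> None


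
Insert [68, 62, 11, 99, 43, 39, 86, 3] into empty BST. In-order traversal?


Insert 68: root
Insert 62: L from 68
Insert 11: L from 68 -> L from 62
Insert 99: R from 68
Insert 43: L from 68 -> L from 62 -> R from 11
Insert 39: L from 68 -> L from 62 -> R from 11 -> L from 43
Insert 86: R from 68 -> L from 99
Insert 3: L from 68 -> L from 62 -> L from 11

In-order: [3, 11, 39, 43, 62, 68, 86, 99]


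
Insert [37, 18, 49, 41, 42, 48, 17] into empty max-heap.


Insert 37: [37]
Insert 18: [37, 18]
Insert 49: [49, 18, 37]
Insert 41: [49, 41, 37, 18]
Insert 42: [49, 42, 37, 18, 41]
Insert 48: [49, 42, 48, 18, 41, 37]
Insert 17: [49, 42, 48, 18, 41, 37, 17]

Final heap: [49, 42, 48, 18, 41, 37, 17]


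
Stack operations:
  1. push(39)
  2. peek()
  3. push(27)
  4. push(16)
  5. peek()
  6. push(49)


push(39) -> [39]
peek()->39
push(27) -> [39, 27]
push(16) -> [39, 27, 16]
peek()->16
push(49) -> [39, 27, 16, 49]

Final stack: [39, 27, 16, 49]


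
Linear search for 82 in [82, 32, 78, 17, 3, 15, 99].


i=0: 82==82 found!

Found at 0, 1 comps


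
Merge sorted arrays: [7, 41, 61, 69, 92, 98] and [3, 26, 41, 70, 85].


Take 3 from B
Take 7 from A
Take 26 from B
Take 41 from A
Take 41 from B
Take 61 from A
Take 69 from A
Take 70 from B
Take 85 from B

Merged: [3, 7, 26, 41, 41, 61, 69, 70, 85, 92, 98]


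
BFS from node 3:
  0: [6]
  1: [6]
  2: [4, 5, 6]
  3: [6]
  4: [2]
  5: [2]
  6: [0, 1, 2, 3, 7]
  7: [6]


Visit 3, enqueue [6]
Visit 6, enqueue [0, 1, 2, 7]
Visit 0, enqueue []
Visit 1, enqueue []
Visit 2, enqueue [4, 5]
Visit 7, enqueue []
Visit 4, enqueue []
Visit 5, enqueue []

BFS order: [3, 6, 0, 1, 2, 7, 4, 5]


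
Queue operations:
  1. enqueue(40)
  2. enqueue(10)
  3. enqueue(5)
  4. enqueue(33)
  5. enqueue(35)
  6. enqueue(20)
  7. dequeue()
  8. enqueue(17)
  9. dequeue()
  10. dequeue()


enqueue(40) -> [40]
enqueue(10) -> [40, 10]
enqueue(5) -> [40, 10, 5]
enqueue(33) -> [40, 10, 5, 33]
enqueue(35) -> [40, 10, 5, 33, 35]
enqueue(20) -> [40, 10, 5, 33, 35, 20]
dequeue()->40, [10, 5, 33, 35, 20]
enqueue(17) -> [10, 5, 33, 35, 20, 17]
dequeue()->10, [5, 33, 35, 20, 17]
dequeue()->5, [33, 35, 20, 17]

Final queue: [33, 35, 20, 17]


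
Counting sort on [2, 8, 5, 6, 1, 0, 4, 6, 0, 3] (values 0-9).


Input: [2, 8, 5, 6, 1, 0, 4, 6, 0, 3]
Counts: [2, 1, 1, 1, 1, 1, 2, 0, 1, 0]

Sorted: [0, 0, 1, 2, 3, 4, 5, 6, 6, 8]


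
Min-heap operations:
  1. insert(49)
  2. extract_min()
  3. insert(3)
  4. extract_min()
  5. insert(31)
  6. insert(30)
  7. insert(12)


insert(49) -> [49]
extract_min()->49, []
insert(3) -> [3]
extract_min()->3, []
insert(31) -> [31]
insert(30) -> [30, 31]
insert(12) -> [12, 31, 30]

Final heap: [12, 31, 30]


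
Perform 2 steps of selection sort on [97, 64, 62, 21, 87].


Initial: [97, 64, 62, 21, 87]
Step 1: min=21 at 3
  Swap: [21, 64, 62, 97, 87]
Step 2: min=62 at 2
  Swap: [21, 62, 64, 97, 87]

After 2 steps: [21, 62, 64, 97, 87]


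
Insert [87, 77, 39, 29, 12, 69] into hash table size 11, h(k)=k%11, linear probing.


Insert 87: h=10 -> slot 10
Insert 77: h=0 -> slot 0
Insert 39: h=6 -> slot 6
Insert 29: h=7 -> slot 7
Insert 12: h=1 -> slot 1
Insert 69: h=3 -> slot 3

Table: [77, 12, None, 69, None, None, 39, 29, None, None, 87]


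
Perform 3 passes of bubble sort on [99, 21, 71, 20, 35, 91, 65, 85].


Initial: [99, 21, 71, 20, 35, 91, 65, 85]
Pass 1: [21, 71, 20, 35, 91, 65, 85, 99] (7 swaps)
Pass 2: [21, 20, 35, 71, 65, 85, 91, 99] (4 swaps)
Pass 3: [20, 21, 35, 65, 71, 85, 91, 99] (2 swaps)

After 3 passes: [20, 21, 35, 65, 71, 85, 91, 99]


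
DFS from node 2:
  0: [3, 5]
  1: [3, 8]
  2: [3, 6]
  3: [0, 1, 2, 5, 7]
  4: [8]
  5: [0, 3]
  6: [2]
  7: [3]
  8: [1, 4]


Visit 2, push [6, 3]
Visit 3, push [7, 5, 1, 0]
Visit 0, push [5]
Visit 5, push []
Visit 1, push [8]
Visit 8, push [4]
Visit 4, push []
Visit 7, push []
Visit 6, push []

DFS order: [2, 3, 0, 5, 1, 8, 4, 7, 6]


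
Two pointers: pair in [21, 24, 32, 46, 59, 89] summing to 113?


lo=0(21)+hi=5(89)=110
lo=1(24)+hi=5(89)=113

Yes: 24+89=113


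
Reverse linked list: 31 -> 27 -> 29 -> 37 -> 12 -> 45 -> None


Step 1: curr=31, set curr.next=prev(None) | reversed so far: 31
Step 2: curr=27, set curr.next=prev(31) | reversed so far: 27 -> 31
Step 3: curr=29, set curr.next=prev(27) | reversed so far: 29 -> 27 -> 31
Step 4: curr=37, set curr.next=prev(29) | reversed so far: 37 -> 29 -> 27 -> 31
Step 5: curr=12, set curr.next=prev(37) | reversed so far: 12 -> 37 -> 29 -> 27 -> 31
Step 6: curr=45, set curr.next=prev(12) | reversed so far: 45 -> 12 -> 37 -> 29 -> 27 -> 31

45 -> 12 -> 37 -> 29 -> 27 -> 31 -> None


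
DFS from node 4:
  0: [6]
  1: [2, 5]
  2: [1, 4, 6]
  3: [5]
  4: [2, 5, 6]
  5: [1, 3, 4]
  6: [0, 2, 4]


Visit 4, push [6, 5, 2]
Visit 2, push [6, 1]
Visit 1, push [5]
Visit 5, push [3]
Visit 3, push []
Visit 6, push [0]
Visit 0, push []

DFS order: [4, 2, 1, 5, 3, 6, 0]


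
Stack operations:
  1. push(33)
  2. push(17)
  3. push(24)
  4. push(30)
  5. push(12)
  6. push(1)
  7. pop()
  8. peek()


push(33) -> [33]
push(17) -> [33, 17]
push(24) -> [33, 17, 24]
push(30) -> [33, 17, 24, 30]
push(12) -> [33, 17, 24, 30, 12]
push(1) -> [33, 17, 24, 30, 12, 1]
pop()->1, [33, 17, 24, 30, 12]
peek()->12

Final stack: [33, 17, 24, 30, 12]


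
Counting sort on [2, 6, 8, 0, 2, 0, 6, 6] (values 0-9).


Input: [2, 6, 8, 0, 2, 0, 6, 6]
Counts: [2, 0, 2, 0, 0, 0, 3, 0, 1, 0]

Sorted: [0, 0, 2, 2, 6, 6, 6, 8]


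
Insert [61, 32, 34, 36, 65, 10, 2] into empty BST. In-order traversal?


Insert 61: root
Insert 32: L from 61
Insert 34: L from 61 -> R from 32
Insert 36: L from 61 -> R from 32 -> R from 34
Insert 65: R from 61
Insert 10: L from 61 -> L from 32
Insert 2: L from 61 -> L from 32 -> L from 10

In-order: [2, 10, 32, 34, 36, 61, 65]


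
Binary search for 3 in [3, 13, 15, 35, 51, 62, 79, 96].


Step 1: lo=0, hi=7, mid=3, val=35
Step 2: lo=0, hi=2, mid=1, val=13
Step 3: lo=0, hi=0, mid=0, val=3

Found at index 0


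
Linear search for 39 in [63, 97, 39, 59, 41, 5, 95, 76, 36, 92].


i=0: 63!=39
i=1: 97!=39
i=2: 39==39 found!

Found at 2, 3 comps


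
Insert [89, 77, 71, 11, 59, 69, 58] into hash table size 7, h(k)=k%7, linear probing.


Insert 89: h=5 -> slot 5
Insert 77: h=0 -> slot 0
Insert 71: h=1 -> slot 1
Insert 11: h=4 -> slot 4
Insert 59: h=3 -> slot 3
Insert 69: h=6 -> slot 6
Insert 58: h=2 -> slot 2

Table: [77, 71, 58, 59, 11, 89, 69]


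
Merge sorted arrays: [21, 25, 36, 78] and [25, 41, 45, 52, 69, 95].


Take 21 from A
Take 25 from A
Take 25 from B
Take 36 from A
Take 41 from B
Take 45 from B
Take 52 from B
Take 69 from B
Take 78 from A

Merged: [21, 25, 25, 36, 41, 45, 52, 69, 78, 95]


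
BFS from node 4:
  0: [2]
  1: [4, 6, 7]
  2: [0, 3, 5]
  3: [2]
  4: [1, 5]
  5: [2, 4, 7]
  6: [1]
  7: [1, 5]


Visit 4, enqueue [1, 5]
Visit 1, enqueue [6, 7]
Visit 5, enqueue [2]
Visit 6, enqueue []
Visit 7, enqueue []
Visit 2, enqueue [0, 3]
Visit 0, enqueue []
Visit 3, enqueue []

BFS order: [4, 1, 5, 6, 7, 2, 0, 3]


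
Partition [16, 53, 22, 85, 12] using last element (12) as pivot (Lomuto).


Pivot: 12
Place pivot at 0: [12, 53, 22, 85, 16]

Partitioned: [12, 53, 22, 85, 16]


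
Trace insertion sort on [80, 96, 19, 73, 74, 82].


Initial: [80, 96, 19, 73, 74, 82]
Insert 96: [80, 96, 19, 73, 74, 82]
Insert 19: [19, 80, 96, 73, 74, 82]
Insert 73: [19, 73, 80, 96, 74, 82]
Insert 74: [19, 73, 74, 80, 96, 82]
Insert 82: [19, 73, 74, 80, 82, 96]

Sorted: [19, 73, 74, 80, 82, 96]


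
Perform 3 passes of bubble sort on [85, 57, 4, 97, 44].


Initial: [85, 57, 4, 97, 44]
Pass 1: [57, 4, 85, 44, 97] (3 swaps)
Pass 2: [4, 57, 44, 85, 97] (2 swaps)
Pass 3: [4, 44, 57, 85, 97] (1 swaps)

After 3 passes: [4, 44, 57, 85, 97]


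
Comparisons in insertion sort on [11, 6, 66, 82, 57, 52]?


Algorithm: insertion sort
Input: [11, 6, 66, 82, 57, 52]
Sorted: [6, 11, 52, 57, 66, 82]

10


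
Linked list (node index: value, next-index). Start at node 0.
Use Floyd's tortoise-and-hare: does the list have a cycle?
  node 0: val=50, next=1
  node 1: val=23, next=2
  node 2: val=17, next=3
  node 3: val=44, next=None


Floyd's tortoise (slow, +1) and hare (fast, +2):
  init: slow=0, fast=0
  step 1: slow=1, fast=2
  step 2: fast 2->3->None, no cycle

Cycle: no


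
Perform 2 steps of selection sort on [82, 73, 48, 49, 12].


Initial: [82, 73, 48, 49, 12]
Step 1: min=12 at 4
  Swap: [12, 73, 48, 49, 82]
Step 2: min=48 at 2
  Swap: [12, 48, 73, 49, 82]

After 2 steps: [12, 48, 73, 49, 82]


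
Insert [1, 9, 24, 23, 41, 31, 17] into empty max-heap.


Insert 1: [1]
Insert 9: [9, 1]
Insert 24: [24, 1, 9]
Insert 23: [24, 23, 9, 1]
Insert 41: [41, 24, 9, 1, 23]
Insert 31: [41, 24, 31, 1, 23, 9]
Insert 17: [41, 24, 31, 1, 23, 9, 17]

Final heap: [41, 24, 31, 1, 23, 9, 17]


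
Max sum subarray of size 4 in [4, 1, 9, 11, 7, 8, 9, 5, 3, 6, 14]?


[0:4]: 25
[1:5]: 28
[2:6]: 35
[3:7]: 35
[4:8]: 29
[5:9]: 25
[6:10]: 23
[7:11]: 28

Max: 35 at [2:6]


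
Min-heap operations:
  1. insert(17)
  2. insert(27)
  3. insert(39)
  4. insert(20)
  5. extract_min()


insert(17) -> [17]
insert(27) -> [17, 27]
insert(39) -> [17, 27, 39]
insert(20) -> [17, 20, 39, 27]
extract_min()->17, [20, 27, 39]

Final heap: [20, 27, 39]


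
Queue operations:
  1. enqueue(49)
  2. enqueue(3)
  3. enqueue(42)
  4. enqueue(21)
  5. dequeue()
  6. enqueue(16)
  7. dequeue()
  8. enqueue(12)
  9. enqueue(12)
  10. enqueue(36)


enqueue(49) -> [49]
enqueue(3) -> [49, 3]
enqueue(42) -> [49, 3, 42]
enqueue(21) -> [49, 3, 42, 21]
dequeue()->49, [3, 42, 21]
enqueue(16) -> [3, 42, 21, 16]
dequeue()->3, [42, 21, 16]
enqueue(12) -> [42, 21, 16, 12]
enqueue(12) -> [42, 21, 16, 12, 12]
enqueue(36) -> [42, 21, 16, 12, 12, 36]

Final queue: [42, 21, 16, 12, 12, 36]


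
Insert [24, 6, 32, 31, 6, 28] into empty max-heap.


Insert 24: [24]
Insert 6: [24, 6]
Insert 32: [32, 6, 24]
Insert 31: [32, 31, 24, 6]
Insert 6: [32, 31, 24, 6, 6]
Insert 28: [32, 31, 28, 6, 6, 24]

Final heap: [32, 31, 28, 6, 6, 24]


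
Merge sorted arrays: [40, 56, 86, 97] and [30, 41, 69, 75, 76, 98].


Take 30 from B
Take 40 from A
Take 41 from B
Take 56 from A
Take 69 from B
Take 75 from B
Take 76 from B
Take 86 from A
Take 97 from A

Merged: [30, 40, 41, 56, 69, 75, 76, 86, 97, 98]


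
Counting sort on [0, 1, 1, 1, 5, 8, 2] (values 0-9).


Input: [0, 1, 1, 1, 5, 8, 2]
Counts: [1, 3, 1, 0, 0, 1, 0, 0, 1, 0]

Sorted: [0, 1, 1, 1, 2, 5, 8]


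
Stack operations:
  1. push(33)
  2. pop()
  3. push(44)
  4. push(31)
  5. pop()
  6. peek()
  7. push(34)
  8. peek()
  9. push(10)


push(33) -> [33]
pop()->33, []
push(44) -> [44]
push(31) -> [44, 31]
pop()->31, [44]
peek()->44
push(34) -> [44, 34]
peek()->34
push(10) -> [44, 34, 10]

Final stack: [44, 34, 10]


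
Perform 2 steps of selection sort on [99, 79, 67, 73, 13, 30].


Initial: [99, 79, 67, 73, 13, 30]
Step 1: min=13 at 4
  Swap: [13, 79, 67, 73, 99, 30]
Step 2: min=30 at 5
  Swap: [13, 30, 67, 73, 99, 79]

After 2 steps: [13, 30, 67, 73, 99, 79]


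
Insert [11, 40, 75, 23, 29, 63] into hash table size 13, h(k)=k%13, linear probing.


Insert 11: h=11 -> slot 11
Insert 40: h=1 -> slot 1
Insert 75: h=10 -> slot 10
Insert 23: h=10, 2 probes -> slot 12
Insert 29: h=3 -> slot 3
Insert 63: h=11, 2 probes -> slot 0

Table: [63, 40, None, 29, None, None, None, None, None, None, 75, 11, 23]


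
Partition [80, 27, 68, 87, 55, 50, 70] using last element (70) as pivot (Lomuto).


Pivot: 70
  27 <= 70: swap -> [27, 80, 68, 87, 55, 50, 70]
  68 <= 70: swap -> [27, 68, 80, 87, 55, 50, 70]
  55 <= 70: swap -> [27, 68, 55, 87, 80, 50, 70]
  50 <= 70: swap -> [27, 68, 55, 50, 80, 87, 70]
Place pivot at 4: [27, 68, 55, 50, 70, 87, 80]

Partitioned: [27, 68, 55, 50, 70, 87, 80]


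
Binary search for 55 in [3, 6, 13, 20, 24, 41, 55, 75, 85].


Step 1: lo=0, hi=8, mid=4, val=24
Step 2: lo=5, hi=8, mid=6, val=55

Found at index 6


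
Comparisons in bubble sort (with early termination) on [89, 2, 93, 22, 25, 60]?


Algorithm: bubble sort (with early termination)
Input: [89, 2, 93, 22, 25, 60]
Sorted: [2, 22, 25, 60, 89, 93]

12


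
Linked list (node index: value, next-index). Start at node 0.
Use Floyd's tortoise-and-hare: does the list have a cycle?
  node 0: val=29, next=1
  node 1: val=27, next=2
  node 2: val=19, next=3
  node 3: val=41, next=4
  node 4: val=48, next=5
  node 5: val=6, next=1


Floyd's tortoise (slow, +1) and hare (fast, +2):
  init: slow=0, fast=0
  step 1: slow=1, fast=2
  step 2: slow=2, fast=4
  step 3: slow=3, fast=1
  step 4: slow=4, fast=3
  step 5: slow=5, fast=5
  slow == fast at node 5: cycle detected

Cycle: yes


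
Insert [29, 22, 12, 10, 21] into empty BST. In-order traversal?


Insert 29: root
Insert 22: L from 29
Insert 12: L from 29 -> L from 22
Insert 10: L from 29 -> L from 22 -> L from 12
Insert 21: L from 29 -> L from 22 -> R from 12

In-order: [10, 12, 21, 22, 29]


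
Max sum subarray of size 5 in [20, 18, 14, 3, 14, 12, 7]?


[0:5]: 69
[1:6]: 61
[2:7]: 50

Max: 69 at [0:5]


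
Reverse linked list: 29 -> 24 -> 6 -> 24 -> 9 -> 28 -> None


Step 1: curr=29, set curr.next=prev(None) | reversed so far: 29
Step 2: curr=24, set curr.next=prev(29) | reversed so far: 24 -> 29
Step 3: curr=6, set curr.next=prev(24) | reversed so far: 6 -> 24 -> 29
Step 4: curr=24, set curr.next=prev(6) | reversed so far: 24 -> 6 -> 24 -> 29
Step 5: curr=9, set curr.next=prev(24) | reversed so far: 9 -> 24 -> 6 -> 24 -> 29
Step 6: curr=28, set curr.next=prev(9) | reversed so far: 28 -> 9 -> 24 -> 6 -> 24 -> 29

28 -> 9 -> 24 -> 6 -> 24 -> 29 -> None


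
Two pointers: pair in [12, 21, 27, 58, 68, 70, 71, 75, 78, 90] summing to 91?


lo=0(12)+hi=9(90)=102
lo=0(12)+hi=8(78)=90
lo=1(21)+hi=8(78)=99
lo=1(21)+hi=7(75)=96
lo=1(21)+hi=6(71)=92
lo=1(21)+hi=5(70)=91

Yes: 21+70=91


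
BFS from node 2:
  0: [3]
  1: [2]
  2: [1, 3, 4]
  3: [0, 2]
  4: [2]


Visit 2, enqueue [1, 3, 4]
Visit 1, enqueue []
Visit 3, enqueue [0]
Visit 4, enqueue []
Visit 0, enqueue []

BFS order: [2, 1, 3, 4, 0]


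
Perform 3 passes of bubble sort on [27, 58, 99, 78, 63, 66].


Initial: [27, 58, 99, 78, 63, 66]
Pass 1: [27, 58, 78, 63, 66, 99] (3 swaps)
Pass 2: [27, 58, 63, 66, 78, 99] (2 swaps)
Pass 3: [27, 58, 63, 66, 78, 99] (0 swaps)

After 3 passes: [27, 58, 63, 66, 78, 99]


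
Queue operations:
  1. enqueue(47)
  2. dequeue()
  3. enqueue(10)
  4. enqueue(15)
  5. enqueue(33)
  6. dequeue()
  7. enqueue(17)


enqueue(47) -> [47]
dequeue()->47, []
enqueue(10) -> [10]
enqueue(15) -> [10, 15]
enqueue(33) -> [10, 15, 33]
dequeue()->10, [15, 33]
enqueue(17) -> [15, 33, 17]

Final queue: [15, 33, 17]


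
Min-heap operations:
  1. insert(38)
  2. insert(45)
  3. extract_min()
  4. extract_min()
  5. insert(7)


insert(38) -> [38]
insert(45) -> [38, 45]
extract_min()->38, [45]
extract_min()->45, []
insert(7) -> [7]

Final heap: [7]


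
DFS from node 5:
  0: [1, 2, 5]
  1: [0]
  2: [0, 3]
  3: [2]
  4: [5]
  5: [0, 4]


Visit 5, push [4, 0]
Visit 0, push [2, 1]
Visit 1, push []
Visit 2, push [3]
Visit 3, push []
Visit 4, push []

DFS order: [5, 0, 1, 2, 3, 4]


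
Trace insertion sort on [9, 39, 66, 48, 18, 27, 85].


Initial: [9, 39, 66, 48, 18, 27, 85]
Insert 39: [9, 39, 66, 48, 18, 27, 85]
Insert 66: [9, 39, 66, 48, 18, 27, 85]
Insert 48: [9, 39, 48, 66, 18, 27, 85]
Insert 18: [9, 18, 39, 48, 66, 27, 85]
Insert 27: [9, 18, 27, 39, 48, 66, 85]
Insert 85: [9, 18, 27, 39, 48, 66, 85]

Sorted: [9, 18, 27, 39, 48, 66, 85]


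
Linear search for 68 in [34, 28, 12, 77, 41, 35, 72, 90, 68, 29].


i=0: 34!=68
i=1: 28!=68
i=2: 12!=68
i=3: 77!=68
i=4: 41!=68
i=5: 35!=68
i=6: 72!=68
i=7: 90!=68
i=8: 68==68 found!

Found at 8, 9 comps


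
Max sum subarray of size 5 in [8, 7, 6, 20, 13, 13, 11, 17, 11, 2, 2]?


[0:5]: 54
[1:6]: 59
[2:7]: 63
[3:8]: 74
[4:9]: 65
[5:10]: 54
[6:11]: 43

Max: 74 at [3:8]


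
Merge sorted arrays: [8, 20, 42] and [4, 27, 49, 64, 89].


Take 4 from B
Take 8 from A
Take 20 from A
Take 27 from B
Take 42 from A

Merged: [4, 8, 20, 27, 42, 49, 64, 89]


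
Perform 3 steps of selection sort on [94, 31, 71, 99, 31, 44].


Initial: [94, 31, 71, 99, 31, 44]
Step 1: min=31 at 1
  Swap: [31, 94, 71, 99, 31, 44]
Step 2: min=31 at 4
  Swap: [31, 31, 71, 99, 94, 44]
Step 3: min=44 at 5
  Swap: [31, 31, 44, 99, 94, 71]

After 3 steps: [31, 31, 44, 99, 94, 71]


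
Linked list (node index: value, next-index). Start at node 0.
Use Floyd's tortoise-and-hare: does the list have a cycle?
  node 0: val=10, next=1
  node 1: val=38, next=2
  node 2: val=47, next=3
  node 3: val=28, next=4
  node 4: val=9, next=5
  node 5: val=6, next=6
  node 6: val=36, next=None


Floyd's tortoise (slow, +1) and hare (fast, +2):
  init: slow=0, fast=0
  step 1: slow=1, fast=2
  step 2: slow=2, fast=4
  step 3: slow=3, fast=6
  step 4: fast -> None, no cycle

Cycle: no


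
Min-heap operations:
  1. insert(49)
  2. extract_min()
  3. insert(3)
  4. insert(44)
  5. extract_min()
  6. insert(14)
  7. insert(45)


insert(49) -> [49]
extract_min()->49, []
insert(3) -> [3]
insert(44) -> [3, 44]
extract_min()->3, [44]
insert(14) -> [14, 44]
insert(45) -> [14, 44, 45]

Final heap: [14, 44, 45]


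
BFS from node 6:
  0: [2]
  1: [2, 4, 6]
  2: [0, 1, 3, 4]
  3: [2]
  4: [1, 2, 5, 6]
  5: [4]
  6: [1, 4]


Visit 6, enqueue [1, 4]
Visit 1, enqueue [2]
Visit 4, enqueue [5]
Visit 2, enqueue [0, 3]
Visit 5, enqueue []
Visit 0, enqueue []
Visit 3, enqueue []

BFS order: [6, 1, 4, 2, 5, 0, 3]


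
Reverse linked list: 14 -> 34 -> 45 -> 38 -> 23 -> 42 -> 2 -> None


Step 1: curr=14, set curr.next=prev(None) | reversed so far: 14
Step 2: curr=34, set curr.next=prev(14) | reversed so far: 34 -> 14
Step 3: curr=45, set curr.next=prev(34) | reversed so far: 45 -> 34 -> 14
Step 4: curr=38, set curr.next=prev(45) | reversed so far: 38 -> 45 -> 34 -> 14
Step 5: curr=23, set curr.next=prev(38) | reversed so far: 23 -> 38 -> 45 -> 34 -> 14
Step 6: curr=42, set curr.next=prev(23) | reversed so far: 42 -> 23 -> 38 -> 45 -> 34 -> 14
Step 7: curr=2, set curr.next=prev(42) | reversed so far: 2 -> 42 -> 23 -> 38 -> 45 -> 34 -> 14

2 -> 42 -> 23 -> 38 -> 45 -> 34 -> 14 -> None


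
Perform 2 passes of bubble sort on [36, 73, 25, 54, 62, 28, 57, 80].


Initial: [36, 73, 25, 54, 62, 28, 57, 80]
Pass 1: [36, 25, 54, 62, 28, 57, 73, 80] (5 swaps)
Pass 2: [25, 36, 54, 28, 57, 62, 73, 80] (3 swaps)

After 2 passes: [25, 36, 54, 28, 57, 62, 73, 80]


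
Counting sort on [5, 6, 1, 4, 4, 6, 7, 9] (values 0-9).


Input: [5, 6, 1, 4, 4, 6, 7, 9]
Counts: [0, 1, 0, 0, 2, 1, 2, 1, 0, 1]

Sorted: [1, 4, 4, 5, 6, 6, 7, 9]


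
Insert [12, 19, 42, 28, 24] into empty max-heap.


Insert 12: [12]
Insert 19: [19, 12]
Insert 42: [42, 12, 19]
Insert 28: [42, 28, 19, 12]
Insert 24: [42, 28, 19, 12, 24]

Final heap: [42, 28, 19, 12, 24]


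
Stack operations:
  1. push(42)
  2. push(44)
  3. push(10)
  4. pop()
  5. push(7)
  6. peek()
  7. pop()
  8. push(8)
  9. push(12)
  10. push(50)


push(42) -> [42]
push(44) -> [42, 44]
push(10) -> [42, 44, 10]
pop()->10, [42, 44]
push(7) -> [42, 44, 7]
peek()->7
pop()->7, [42, 44]
push(8) -> [42, 44, 8]
push(12) -> [42, 44, 8, 12]
push(50) -> [42, 44, 8, 12, 50]

Final stack: [42, 44, 8, 12, 50]


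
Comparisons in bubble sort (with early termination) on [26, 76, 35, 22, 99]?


Algorithm: bubble sort (with early termination)
Input: [26, 76, 35, 22, 99]
Sorted: [22, 26, 35, 76, 99]

10


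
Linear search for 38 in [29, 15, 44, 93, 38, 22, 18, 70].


i=0: 29!=38
i=1: 15!=38
i=2: 44!=38
i=3: 93!=38
i=4: 38==38 found!

Found at 4, 5 comps


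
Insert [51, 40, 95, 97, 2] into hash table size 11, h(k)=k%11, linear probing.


Insert 51: h=7 -> slot 7
Insert 40: h=7, 1 probes -> slot 8
Insert 95: h=7, 2 probes -> slot 9
Insert 97: h=9, 1 probes -> slot 10
Insert 2: h=2 -> slot 2

Table: [None, None, 2, None, None, None, None, 51, 40, 95, 97]


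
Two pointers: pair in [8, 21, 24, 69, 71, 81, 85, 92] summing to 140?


lo=0(8)+hi=7(92)=100
lo=1(21)+hi=7(92)=113
lo=2(24)+hi=7(92)=116
lo=3(69)+hi=7(92)=161
lo=3(69)+hi=6(85)=154
lo=3(69)+hi=5(81)=150
lo=3(69)+hi=4(71)=140

Yes: 69+71=140


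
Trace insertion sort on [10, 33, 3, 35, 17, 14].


Initial: [10, 33, 3, 35, 17, 14]
Insert 33: [10, 33, 3, 35, 17, 14]
Insert 3: [3, 10, 33, 35, 17, 14]
Insert 35: [3, 10, 33, 35, 17, 14]
Insert 17: [3, 10, 17, 33, 35, 14]
Insert 14: [3, 10, 14, 17, 33, 35]

Sorted: [3, 10, 14, 17, 33, 35]


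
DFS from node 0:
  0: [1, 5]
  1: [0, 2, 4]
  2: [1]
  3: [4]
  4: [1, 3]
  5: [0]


Visit 0, push [5, 1]
Visit 1, push [4, 2]
Visit 2, push []
Visit 4, push [3]
Visit 3, push []
Visit 5, push []

DFS order: [0, 1, 2, 4, 3, 5]


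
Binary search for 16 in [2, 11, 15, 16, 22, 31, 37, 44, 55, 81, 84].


Step 1: lo=0, hi=10, mid=5, val=31
Step 2: lo=0, hi=4, mid=2, val=15
Step 3: lo=3, hi=4, mid=3, val=16

Found at index 3


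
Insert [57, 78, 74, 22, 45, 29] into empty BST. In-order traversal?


Insert 57: root
Insert 78: R from 57
Insert 74: R from 57 -> L from 78
Insert 22: L from 57
Insert 45: L from 57 -> R from 22
Insert 29: L from 57 -> R from 22 -> L from 45

In-order: [22, 29, 45, 57, 74, 78]


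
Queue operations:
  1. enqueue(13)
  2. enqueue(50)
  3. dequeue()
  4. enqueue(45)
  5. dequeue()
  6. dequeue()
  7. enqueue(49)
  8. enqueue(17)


enqueue(13) -> [13]
enqueue(50) -> [13, 50]
dequeue()->13, [50]
enqueue(45) -> [50, 45]
dequeue()->50, [45]
dequeue()->45, []
enqueue(49) -> [49]
enqueue(17) -> [49, 17]

Final queue: [49, 17]


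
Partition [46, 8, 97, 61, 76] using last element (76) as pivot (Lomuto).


Pivot: 76
  46 <= 76: advance i (no swap)
  8 <= 76: advance i (no swap)
  61 <= 76: swap -> [46, 8, 61, 97, 76]
Place pivot at 3: [46, 8, 61, 76, 97]

Partitioned: [46, 8, 61, 76, 97]


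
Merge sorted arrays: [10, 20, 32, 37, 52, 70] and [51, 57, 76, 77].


Take 10 from A
Take 20 from A
Take 32 from A
Take 37 from A
Take 51 from B
Take 52 from A
Take 57 from B
Take 70 from A

Merged: [10, 20, 32, 37, 51, 52, 57, 70, 76, 77]


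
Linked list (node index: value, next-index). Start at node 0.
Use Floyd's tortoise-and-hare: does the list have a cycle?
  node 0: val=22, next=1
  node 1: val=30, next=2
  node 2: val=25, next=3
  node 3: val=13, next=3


Floyd's tortoise (slow, +1) and hare (fast, +2):
  init: slow=0, fast=0
  step 1: slow=1, fast=2
  step 2: slow=2, fast=3
  step 3: slow=3, fast=3
  slow == fast at node 3: cycle detected

Cycle: yes


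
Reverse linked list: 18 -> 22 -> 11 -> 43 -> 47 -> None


Step 1: curr=18, set curr.next=prev(None) | reversed so far: 18
Step 2: curr=22, set curr.next=prev(18) | reversed so far: 22 -> 18
Step 3: curr=11, set curr.next=prev(22) | reversed so far: 11 -> 22 -> 18
Step 4: curr=43, set curr.next=prev(11) | reversed so far: 43 -> 11 -> 22 -> 18
Step 5: curr=47, set curr.next=prev(43) | reversed so far: 47 -> 43 -> 11 -> 22 -> 18

47 -> 43 -> 11 -> 22 -> 18 -> None


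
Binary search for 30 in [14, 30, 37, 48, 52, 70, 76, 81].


Step 1: lo=0, hi=7, mid=3, val=48
Step 2: lo=0, hi=2, mid=1, val=30

Found at index 1


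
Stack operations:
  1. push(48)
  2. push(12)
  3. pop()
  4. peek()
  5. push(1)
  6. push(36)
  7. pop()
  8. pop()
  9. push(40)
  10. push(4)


push(48) -> [48]
push(12) -> [48, 12]
pop()->12, [48]
peek()->48
push(1) -> [48, 1]
push(36) -> [48, 1, 36]
pop()->36, [48, 1]
pop()->1, [48]
push(40) -> [48, 40]
push(4) -> [48, 40, 4]

Final stack: [48, 40, 4]


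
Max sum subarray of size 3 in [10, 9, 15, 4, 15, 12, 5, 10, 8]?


[0:3]: 34
[1:4]: 28
[2:5]: 34
[3:6]: 31
[4:7]: 32
[5:8]: 27
[6:9]: 23

Max: 34 at [0:3]


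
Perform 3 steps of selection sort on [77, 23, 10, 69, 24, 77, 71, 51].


Initial: [77, 23, 10, 69, 24, 77, 71, 51]
Step 1: min=10 at 2
  Swap: [10, 23, 77, 69, 24, 77, 71, 51]
Step 2: min=23 at 1
  Swap: [10, 23, 77, 69, 24, 77, 71, 51]
Step 3: min=24 at 4
  Swap: [10, 23, 24, 69, 77, 77, 71, 51]

After 3 steps: [10, 23, 24, 69, 77, 77, 71, 51]


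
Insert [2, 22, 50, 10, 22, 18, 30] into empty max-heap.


Insert 2: [2]
Insert 22: [22, 2]
Insert 50: [50, 2, 22]
Insert 10: [50, 10, 22, 2]
Insert 22: [50, 22, 22, 2, 10]
Insert 18: [50, 22, 22, 2, 10, 18]
Insert 30: [50, 22, 30, 2, 10, 18, 22]

Final heap: [50, 22, 30, 2, 10, 18, 22]


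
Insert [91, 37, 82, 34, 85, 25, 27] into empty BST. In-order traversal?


Insert 91: root
Insert 37: L from 91
Insert 82: L from 91 -> R from 37
Insert 34: L from 91 -> L from 37
Insert 85: L from 91 -> R from 37 -> R from 82
Insert 25: L from 91 -> L from 37 -> L from 34
Insert 27: L from 91 -> L from 37 -> L from 34 -> R from 25

In-order: [25, 27, 34, 37, 82, 85, 91]


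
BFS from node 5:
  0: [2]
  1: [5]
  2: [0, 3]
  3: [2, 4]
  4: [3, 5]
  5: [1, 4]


Visit 5, enqueue [1, 4]
Visit 1, enqueue []
Visit 4, enqueue [3]
Visit 3, enqueue [2]
Visit 2, enqueue [0]
Visit 0, enqueue []

BFS order: [5, 1, 4, 3, 2, 0]


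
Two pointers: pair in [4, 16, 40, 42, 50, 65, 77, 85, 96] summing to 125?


lo=0(4)+hi=8(96)=100
lo=1(16)+hi=8(96)=112
lo=2(40)+hi=8(96)=136
lo=2(40)+hi=7(85)=125

Yes: 40+85=125


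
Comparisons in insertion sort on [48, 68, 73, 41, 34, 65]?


Algorithm: insertion sort
Input: [48, 68, 73, 41, 34, 65]
Sorted: [34, 41, 48, 65, 68, 73]

12


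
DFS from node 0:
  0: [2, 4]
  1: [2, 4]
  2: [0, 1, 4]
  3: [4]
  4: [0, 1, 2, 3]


Visit 0, push [4, 2]
Visit 2, push [4, 1]
Visit 1, push [4]
Visit 4, push [3]
Visit 3, push []

DFS order: [0, 2, 1, 4, 3]


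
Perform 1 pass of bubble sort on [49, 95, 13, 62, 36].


Initial: [49, 95, 13, 62, 36]
Pass 1: [49, 13, 62, 36, 95] (3 swaps)

After 1 pass: [49, 13, 62, 36, 95]


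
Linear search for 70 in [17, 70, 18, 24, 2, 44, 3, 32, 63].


i=0: 17!=70
i=1: 70==70 found!

Found at 1, 2 comps


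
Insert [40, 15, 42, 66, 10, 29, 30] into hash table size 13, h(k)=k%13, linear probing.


Insert 40: h=1 -> slot 1
Insert 15: h=2 -> slot 2
Insert 42: h=3 -> slot 3
Insert 66: h=1, 3 probes -> slot 4
Insert 10: h=10 -> slot 10
Insert 29: h=3, 2 probes -> slot 5
Insert 30: h=4, 2 probes -> slot 6

Table: [None, 40, 15, 42, 66, 29, 30, None, None, None, 10, None, None]


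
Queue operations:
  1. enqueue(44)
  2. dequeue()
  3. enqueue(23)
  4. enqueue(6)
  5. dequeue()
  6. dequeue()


enqueue(44) -> [44]
dequeue()->44, []
enqueue(23) -> [23]
enqueue(6) -> [23, 6]
dequeue()->23, [6]
dequeue()->6, []

Final queue: []


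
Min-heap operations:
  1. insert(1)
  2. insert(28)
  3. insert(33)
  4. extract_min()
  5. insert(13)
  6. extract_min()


insert(1) -> [1]
insert(28) -> [1, 28]
insert(33) -> [1, 28, 33]
extract_min()->1, [28, 33]
insert(13) -> [13, 33, 28]
extract_min()->13, [28, 33]

Final heap: [28, 33]


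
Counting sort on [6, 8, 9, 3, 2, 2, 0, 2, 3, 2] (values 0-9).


Input: [6, 8, 9, 3, 2, 2, 0, 2, 3, 2]
Counts: [1, 0, 4, 2, 0, 0, 1, 0, 1, 1]

Sorted: [0, 2, 2, 2, 2, 3, 3, 6, 8, 9]


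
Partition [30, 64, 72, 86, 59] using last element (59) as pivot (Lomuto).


Pivot: 59
  30 <= 59: advance i (no swap)
Place pivot at 1: [30, 59, 72, 86, 64]

Partitioned: [30, 59, 72, 86, 64]


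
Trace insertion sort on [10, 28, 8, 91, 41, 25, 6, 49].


Initial: [10, 28, 8, 91, 41, 25, 6, 49]
Insert 28: [10, 28, 8, 91, 41, 25, 6, 49]
Insert 8: [8, 10, 28, 91, 41, 25, 6, 49]
Insert 91: [8, 10, 28, 91, 41, 25, 6, 49]
Insert 41: [8, 10, 28, 41, 91, 25, 6, 49]
Insert 25: [8, 10, 25, 28, 41, 91, 6, 49]
Insert 6: [6, 8, 10, 25, 28, 41, 91, 49]
Insert 49: [6, 8, 10, 25, 28, 41, 49, 91]

Sorted: [6, 8, 10, 25, 28, 41, 49, 91]


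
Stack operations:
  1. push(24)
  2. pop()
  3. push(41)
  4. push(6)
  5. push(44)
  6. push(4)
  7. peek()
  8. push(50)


push(24) -> [24]
pop()->24, []
push(41) -> [41]
push(6) -> [41, 6]
push(44) -> [41, 6, 44]
push(4) -> [41, 6, 44, 4]
peek()->4
push(50) -> [41, 6, 44, 4, 50]

Final stack: [41, 6, 44, 4, 50]


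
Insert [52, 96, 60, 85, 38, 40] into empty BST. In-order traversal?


Insert 52: root
Insert 96: R from 52
Insert 60: R from 52 -> L from 96
Insert 85: R from 52 -> L from 96 -> R from 60
Insert 38: L from 52
Insert 40: L from 52 -> R from 38

In-order: [38, 40, 52, 60, 85, 96]


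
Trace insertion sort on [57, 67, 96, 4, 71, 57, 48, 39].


Initial: [57, 67, 96, 4, 71, 57, 48, 39]
Insert 67: [57, 67, 96, 4, 71, 57, 48, 39]
Insert 96: [57, 67, 96, 4, 71, 57, 48, 39]
Insert 4: [4, 57, 67, 96, 71, 57, 48, 39]
Insert 71: [4, 57, 67, 71, 96, 57, 48, 39]
Insert 57: [4, 57, 57, 67, 71, 96, 48, 39]
Insert 48: [4, 48, 57, 57, 67, 71, 96, 39]
Insert 39: [4, 39, 48, 57, 57, 67, 71, 96]

Sorted: [4, 39, 48, 57, 57, 67, 71, 96]


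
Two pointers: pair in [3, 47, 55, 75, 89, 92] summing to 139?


lo=0(3)+hi=5(92)=95
lo=1(47)+hi=5(92)=139

Yes: 47+92=139


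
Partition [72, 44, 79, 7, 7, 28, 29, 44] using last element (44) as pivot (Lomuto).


Pivot: 44
  44 <= 44: swap -> [44, 72, 79, 7, 7, 28, 29, 44]
  7 <= 44: swap -> [44, 7, 79, 72, 7, 28, 29, 44]
  7 <= 44: swap -> [44, 7, 7, 72, 79, 28, 29, 44]
  28 <= 44: swap -> [44, 7, 7, 28, 79, 72, 29, 44]
  29 <= 44: swap -> [44, 7, 7, 28, 29, 72, 79, 44]
Place pivot at 5: [44, 7, 7, 28, 29, 44, 79, 72]

Partitioned: [44, 7, 7, 28, 29, 44, 79, 72]


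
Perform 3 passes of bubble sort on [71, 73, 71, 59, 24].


Initial: [71, 73, 71, 59, 24]
Pass 1: [71, 71, 59, 24, 73] (3 swaps)
Pass 2: [71, 59, 24, 71, 73] (2 swaps)
Pass 3: [59, 24, 71, 71, 73] (2 swaps)

After 3 passes: [59, 24, 71, 71, 73]


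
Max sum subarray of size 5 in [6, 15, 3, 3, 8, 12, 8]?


[0:5]: 35
[1:6]: 41
[2:7]: 34

Max: 41 at [1:6]


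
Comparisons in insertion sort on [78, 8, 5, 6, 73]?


Algorithm: insertion sort
Input: [78, 8, 5, 6, 73]
Sorted: [5, 6, 8, 73, 78]

8


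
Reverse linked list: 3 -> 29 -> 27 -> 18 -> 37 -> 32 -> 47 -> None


Step 1: curr=3, set curr.next=prev(None) | reversed so far: 3
Step 2: curr=29, set curr.next=prev(3) | reversed so far: 29 -> 3
Step 3: curr=27, set curr.next=prev(29) | reversed so far: 27 -> 29 -> 3
Step 4: curr=18, set curr.next=prev(27) | reversed so far: 18 -> 27 -> 29 -> 3
Step 5: curr=37, set curr.next=prev(18) | reversed so far: 37 -> 18 -> 27 -> 29 -> 3
Step 6: curr=32, set curr.next=prev(37) | reversed so far: 32 -> 37 -> 18 -> 27 -> 29 -> 3
Step 7: curr=47, set curr.next=prev(32) | reversed so far: 47 -> 32 -> 37 -> 18 -> 27 -> 29 -> 3

47 -> 32 -> 37 -> 18 -> 27 -> 29 -> 3 -> None


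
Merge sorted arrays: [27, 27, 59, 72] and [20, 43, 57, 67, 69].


Take 20 from B
Take 27 from A
Take 27 from A
Take 43 from B
Take 57 from B
Take 59 from A
Take 67 from B
Take 69 from B

Merged: [20, 27, 27, 43, 57, 59, 67, 69, 72]


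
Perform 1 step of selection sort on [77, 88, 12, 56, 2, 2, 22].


Initial: [77, 88, 12, 56, 2, 2, 22]
Step 1: min=2 at 4
  Swap: [2, 88, 12, 56, 77, 2, 22]

After 1 step: [2, 88, 12, 56, 77, 2, 22]


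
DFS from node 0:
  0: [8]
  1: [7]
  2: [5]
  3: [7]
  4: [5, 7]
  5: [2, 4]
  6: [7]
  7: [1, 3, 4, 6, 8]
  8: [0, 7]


Visit 0, push [8]
Visit 8, push [7]
Visit 7, push [6, 4, 3, 1]
Visit 1, push []
Visit 3, push []
Visit 4, push [5]
Visit 5, push [2]
Visit 2, push []
Visit 6, push []

DFS order: [0, 8, 7, 1, 3, 4, 5, 2, 6]


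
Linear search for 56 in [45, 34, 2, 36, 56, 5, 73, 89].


i=0: 45!=56
i=1: 34!=56
i=2: 2!=56
i=3: 36!=56
i=4: 56==56 found!

Found at 4, 5 comps


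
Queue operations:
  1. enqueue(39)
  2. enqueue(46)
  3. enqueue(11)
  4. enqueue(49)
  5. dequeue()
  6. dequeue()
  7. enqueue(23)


enqueue(39) -> [39]
enqueue(46) -> [39, 46]
enqueue(11) -> [39, 46, 11]
enqueue(49) -> [39, 46, 11, 49]
dequeue()->39, [46, 11, 49]
dequeue()->46, [11, 49]
enqueue(23) -> [11, 49, 23]

Final queue: [11, 49, 23]
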